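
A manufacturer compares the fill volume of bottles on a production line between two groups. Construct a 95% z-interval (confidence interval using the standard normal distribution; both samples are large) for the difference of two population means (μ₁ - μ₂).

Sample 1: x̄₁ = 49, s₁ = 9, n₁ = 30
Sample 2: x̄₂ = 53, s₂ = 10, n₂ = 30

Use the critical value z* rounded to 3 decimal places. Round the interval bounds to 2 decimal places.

Both samples are large (n₁ = 30 ≥ 30, n₂ = 30 ≥ 30), so a z-interval for the difference of means applies.

Point estimate: x̄₁ - x̄₂ = 49 - 53 = -4

Standard error: SE = √(s₁²/n₁ + s₂²/n₂)
= √(9²/30 + 10²/30)
= √(2.700000 + 3.333333)
= 2.456284

For 95% confidence, z* = 1.96 (from standard normal table)
Margin of error: E = z* × SE = 1.96 × 2.456284 = 4.8143

Z-interval: (x̄₁ - x̄₂) ± E = -4 ± 4.8143 = (-8.8143, 0.8143)

Rounded to 2 decimal places:

(-8.81, 0.81)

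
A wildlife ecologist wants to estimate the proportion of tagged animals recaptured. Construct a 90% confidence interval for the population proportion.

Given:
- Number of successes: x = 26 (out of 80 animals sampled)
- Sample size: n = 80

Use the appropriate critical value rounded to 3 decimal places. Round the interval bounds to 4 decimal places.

Sample proportion: p̂ = 26/80 = 0.325000

Check conditions for normal approximation:
  np̂ = 26 ≥ 10 ✓
  n(1-p̂) = 54 ≥ 10 ✓

The sample is large enough, so use a z-interval (normal approximation) for the proportion.

For 90% confidence, z* = 1.645 (from standard normal table)

Standard error: SE = √(p̂(1-p̂)/n) = √(0.325000×0.675000/80) = 0.05236590

Margin of error: E = z* × SE = 1.645 × 0.05236590 = 0.086142

Z-interval: p̂ ± E = 0.325000 ± 0.086142 = (0.238858, 0.411142)

Rounded to 4 decimal places:

(0.2389, 0.4111)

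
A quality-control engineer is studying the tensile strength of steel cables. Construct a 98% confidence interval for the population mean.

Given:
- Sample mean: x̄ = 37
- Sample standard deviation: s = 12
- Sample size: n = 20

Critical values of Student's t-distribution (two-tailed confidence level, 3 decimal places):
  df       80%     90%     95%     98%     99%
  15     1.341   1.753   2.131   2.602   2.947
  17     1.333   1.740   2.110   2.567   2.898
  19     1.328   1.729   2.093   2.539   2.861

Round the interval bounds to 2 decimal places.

The population standard deviation σ is unknown (only the sample standard deviation s is given), so use a t-interval with df = n - 1 = 20 - 1 = 19.

For 98% confidence with df = 19, t* = 2.539 (from t-table)

Standard error: SE = s/√n = 12/√20 = 2.683282

Margin of error: E = t* × SE = 2.539 × 2.683282 = 6.8129

T-interval: x̄ ± E = 37 ± 6.8129 = (30.1871, 43.8129)

Rounded to 2 decimal places:

(30.19, 43.81)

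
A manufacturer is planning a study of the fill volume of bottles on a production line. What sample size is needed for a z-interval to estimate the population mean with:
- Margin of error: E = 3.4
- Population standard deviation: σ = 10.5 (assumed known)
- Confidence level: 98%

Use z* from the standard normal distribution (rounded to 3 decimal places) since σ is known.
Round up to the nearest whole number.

Using z* since population σ is known (z-interval formula).

For 98% confidence, z* = 2.326 (from standard normal table)

Sample size formula for z-interval: n = (z*σ/E)²

n = (2.326 × 10.5 / 3.4)²
  = (7.183235)²
  = 51.5989

Round up to the nearest whole number: n = 52

52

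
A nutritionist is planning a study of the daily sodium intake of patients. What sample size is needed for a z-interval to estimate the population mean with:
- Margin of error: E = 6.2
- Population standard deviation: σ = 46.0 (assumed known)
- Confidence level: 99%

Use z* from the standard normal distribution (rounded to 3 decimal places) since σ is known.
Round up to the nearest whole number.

Using z* since population σ is known (z-interval formula).

For 99% confidence, z* = 2.576 (from standard normal table)

Sample size formula for z-interval: n = (z*σ/E)²

n = (2.576 × 46.0 / 6.2)²
  = (19.112258)²
  = 365.2784

Round up to the nearest whole number: n = 366

366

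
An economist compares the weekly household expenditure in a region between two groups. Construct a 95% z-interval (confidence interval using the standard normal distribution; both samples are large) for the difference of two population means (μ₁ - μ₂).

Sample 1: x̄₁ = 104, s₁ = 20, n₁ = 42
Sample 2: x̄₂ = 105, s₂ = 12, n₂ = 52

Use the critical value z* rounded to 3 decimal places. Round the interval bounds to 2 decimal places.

Both samples are large (n₁ = 42 ≥ 30, n₂ = 52 ≥ 30), so a z-interval for the difference of means applies.

Point estimate: x̄₁ - x̄₂ = 104 - 105 = -1

Standard error: SE = √(s₁²/n₁ + s₂²/n₂)
= √(20²/42 + 12²/52)
= √(9.523810 + 2.769231)
= 3.506143

For 95% confidence, z* = 1.96 (from standard normal table)
Margin of error: E = z* × SE = 1.96 × 3.506143 = 6.8720

Z-interval: (x̄₁ - x̄₂) ± E = -1 ± 6.8720 = (-7.8720, 5.8720)

Rounded to 2 decimal places:

(-7.87, 5.87)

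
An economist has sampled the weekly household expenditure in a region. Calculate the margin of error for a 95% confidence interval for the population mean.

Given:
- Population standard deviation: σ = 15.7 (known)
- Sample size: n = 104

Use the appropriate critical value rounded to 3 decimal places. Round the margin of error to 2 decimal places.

The population standard deviation σ is known, so use the z-interval margin of error formula.

For 95% confidence, z* = 1.96 (from standard normal table)

Margin of error formula for z-interval: E = z* × σ/√n

E = 1.96 × 15.7/√104
  = 1.96 × 1.539512
  = 3.0174

Rounded to 2 decimal places:

3.02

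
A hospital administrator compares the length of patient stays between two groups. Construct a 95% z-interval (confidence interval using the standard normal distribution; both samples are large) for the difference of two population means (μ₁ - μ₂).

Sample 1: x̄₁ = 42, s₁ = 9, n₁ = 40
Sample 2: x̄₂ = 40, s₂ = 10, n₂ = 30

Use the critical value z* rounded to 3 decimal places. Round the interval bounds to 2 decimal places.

Both samples are large (n₁ = 40 ≥ 30, n₂ = 30 ≥ 30), so a z-interval for the difference of means applies.

Point estimate: x̄₁ - x̄₂ = 42 - 40 = 2

Standard error: SE = √(s₁²/n₁ + s₂²/n₂)
= √(9²/40 + 10²/30)
= √(2.025000 + 3.333333)
= 2.314807

For 95% confidence, z* = 1.96 (from standard normal table)
Margin of error: E = z* × SE = 1.96 × 2.314807 = 4.5370

Z-interval: (x̄₁ - x̄₂) ± E = 2 ± 4.5370 = (-2.5370, 6.5370)

Rounded to 2 decimal places:

(-2.54, 6.54)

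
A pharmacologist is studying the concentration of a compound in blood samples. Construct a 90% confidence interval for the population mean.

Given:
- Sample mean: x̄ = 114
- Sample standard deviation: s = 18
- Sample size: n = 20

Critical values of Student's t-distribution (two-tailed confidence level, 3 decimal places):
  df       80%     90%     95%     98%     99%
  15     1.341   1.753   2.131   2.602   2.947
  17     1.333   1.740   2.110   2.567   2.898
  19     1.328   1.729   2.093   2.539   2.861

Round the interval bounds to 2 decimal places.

The population standard deviation σ is unknown (only the sample standard deviation s is given), so use a t-interval with df = n - 1 = 20 - 1 = 19.

For 90% confidence with df = 19, t* = 1.729 (from t-table)

Standard error: SE = s/√n = 18/√20 = 4.024922

Margin of error: E = t* × SE = 1.729 × 4.024922 = 6.9591

T-interval: x̄ ± E = 114 ± 6.9591 = (107.0409, 120.9591)

Rounded to 2 decimal places:

(107.04, 120.96)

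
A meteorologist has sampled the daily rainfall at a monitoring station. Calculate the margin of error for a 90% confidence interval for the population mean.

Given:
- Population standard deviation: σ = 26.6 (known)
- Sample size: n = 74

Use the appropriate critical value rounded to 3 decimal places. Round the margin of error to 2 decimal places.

The population standard deviation σ is known, so use the z-interval margin of error formula.

For 90% confidence, z* = 1.645 (from standard normal table)

Margin of error formula for z-interval: E = z* × σ/√n

E = 1.645 × 26.6/√74
  = 1.645 × 3.092187
  = 5.0866

Rounded to 2 decimal places:

5.09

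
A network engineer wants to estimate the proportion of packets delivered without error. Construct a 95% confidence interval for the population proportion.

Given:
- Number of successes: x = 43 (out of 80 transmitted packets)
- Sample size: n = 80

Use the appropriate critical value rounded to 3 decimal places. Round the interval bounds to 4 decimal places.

Sample proportion: p̂ = 43/80 = 0.537500

Check conditions for normal approximation:
  np̂ = 43 ≥ 10 ✓
  n(1-p̂) = 37 ≥ 10 ✓

The sample is large enough, so use a z-interval (normal approximation) for the proportion.

For 95% confidence, z* = 1.96 (from standard normal table)

Standard error: SE = √(p̂(1-p̂)/n) = √(0.537500×0.462500/80) = 0.05574425

Margin of error: E = z* × SE = 1.96 × 0.05574425 = 0.109259

Z-interval: p̂ ± E = 0.537500 ± 0.109259 = (0.428241, 0.646759)

Rounded to 4 decimal places:

(0.4282, 0.6468)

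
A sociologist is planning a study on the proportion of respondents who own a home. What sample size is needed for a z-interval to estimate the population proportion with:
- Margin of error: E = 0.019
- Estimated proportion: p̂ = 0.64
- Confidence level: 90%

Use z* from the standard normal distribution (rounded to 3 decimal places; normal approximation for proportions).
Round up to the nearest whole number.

Using z* for proportion z-interval (normal approximation).

For 90% confidence, z* = 1.645 (from standard normal table)

Sample size formula for proportion z-interval: n = z*²p̂(1-p̂)/E²

n = 1.645² × 0.64 × 0.36 / 0.019²
  = 2.706025 × 0.2304 / 0.000361
  = 1727.0586

Round up to the nearest whole number: n = 1728

1728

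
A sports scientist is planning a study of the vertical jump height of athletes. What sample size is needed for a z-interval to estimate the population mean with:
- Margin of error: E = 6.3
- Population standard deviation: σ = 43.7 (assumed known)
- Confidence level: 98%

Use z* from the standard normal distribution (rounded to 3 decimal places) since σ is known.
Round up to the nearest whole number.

Using z* since population σ is known (z-interval formula).

For 98% confidence, z* = 2.326 (from standard normal table)

Sample size formula for z-interval: n = (z*σ/E)²

n = (2.326 × 43.7 / 6.3)²
  = (16.134317)²
  = 260.3162

Round up to the nearest whole number: n = 261

261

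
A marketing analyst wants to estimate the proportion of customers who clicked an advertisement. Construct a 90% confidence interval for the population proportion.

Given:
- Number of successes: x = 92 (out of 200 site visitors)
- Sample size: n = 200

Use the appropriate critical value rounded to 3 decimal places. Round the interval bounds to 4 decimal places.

Sample proportion: p̂ = 92/200 = 0.460000

Check conditions for normal approximation:
  np̂ = 92 ≥ 10 ✓
  n(1-p̂) = 108 ≥ 10 ✓

The sample is large enough, so use a z-interval (normal approximation) for the proportion.

For 90% confidence, z* = 1.645 (from standard normal table)

Standard error: SE = √(p̂(1-p̂)/n) = √(0.460000×0.540000/200) = 0.03524202

Margin of error: E = z* × SE = 1.645 × 0.03524202 = 0.057973

Z-interval: p̂ ± E = 0.460000 ± 0.057973 = (0.402027, 0.517973)

Rounded to 4 decimal places:

(0.4020, 0.5180)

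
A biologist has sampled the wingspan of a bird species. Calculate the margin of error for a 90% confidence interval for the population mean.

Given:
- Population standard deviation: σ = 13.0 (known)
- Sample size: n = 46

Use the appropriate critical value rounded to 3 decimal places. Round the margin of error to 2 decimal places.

The population standard deviation σ is known, so use the z-interval margin of error formula.

For 90% confidence, z* = 1.645 (from standard normal table)

Margin of error formula for z-interval: E = z* × σ/√n

E = 1.645 × 13.0/√46
  = 1.645 × 1.916745
  = 3.1530

Rounded to 2 decimal places:

3.15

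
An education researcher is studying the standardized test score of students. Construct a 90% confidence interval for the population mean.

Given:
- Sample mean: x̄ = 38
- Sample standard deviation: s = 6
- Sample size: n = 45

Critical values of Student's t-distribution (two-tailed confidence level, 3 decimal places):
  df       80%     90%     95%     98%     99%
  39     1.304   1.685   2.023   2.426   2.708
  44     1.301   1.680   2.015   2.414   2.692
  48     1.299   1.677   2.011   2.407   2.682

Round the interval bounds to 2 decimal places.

The population standard deviation σ is unknown (only the sample standard deviation s is given), so use a t-interval with df = n - 1 = 45 - 1 = 44.

For 90% confidence with df = 44, t* = 1.680 (from t-table)

Standard error: SE = s/√n = 6/√45 = 0.894427

Margin of error: E = t* × SE = 1.680 × 0.894427 = 1.5026

T-interval: x̄ ± E = 38 ± 1.5026 = (36.4974, 39.5026)

Rounded to 2 decimal places:

(36.50, 39.50)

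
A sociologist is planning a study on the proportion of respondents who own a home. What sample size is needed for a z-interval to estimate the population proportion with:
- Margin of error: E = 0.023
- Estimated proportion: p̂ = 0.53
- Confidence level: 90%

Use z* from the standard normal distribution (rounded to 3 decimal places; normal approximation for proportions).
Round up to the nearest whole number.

Using z* for proportion z-interval (normal approximation).

For 90% confidence, z* = 1.645 (from standard normal table)

Sample size formula for proportion z-interval: n = z*²p̂(1-p̂)/E²

n = 1.645² × 0.53 × 0.47 / 0.023²
  = 2.706025 × 0.2491 / 0.000529
  = 1274.2360

Round up to the nearest whole number: n = 1275

1275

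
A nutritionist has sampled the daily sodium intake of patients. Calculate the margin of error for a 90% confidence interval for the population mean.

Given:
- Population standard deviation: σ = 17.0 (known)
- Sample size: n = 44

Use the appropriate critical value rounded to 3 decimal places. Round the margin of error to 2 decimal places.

The population standard deviation σ is known, so use the z-interval margin of error formula.

For 90% confidence, z* = 1.645 (from standard normal table)

Margin of error formula for z-interval: E = z* × σ/√n

E = 1.645 × 17.0/√44
  = 1.645 × 2.562846
  = 4.2159

Rounded to 2 decimal places:

4.22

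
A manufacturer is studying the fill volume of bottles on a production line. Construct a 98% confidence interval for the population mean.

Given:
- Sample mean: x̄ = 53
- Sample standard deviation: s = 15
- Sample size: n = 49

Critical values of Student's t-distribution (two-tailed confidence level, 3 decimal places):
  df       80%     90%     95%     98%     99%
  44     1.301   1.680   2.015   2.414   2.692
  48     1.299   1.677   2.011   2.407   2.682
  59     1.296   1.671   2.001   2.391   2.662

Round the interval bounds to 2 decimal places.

The population standard deviation σ is unknown (only the sample standard deviation s is given), so use a t-interval with df = n - 1 = 49 - 1 = 48.

For 98% confidence with df = 48, t* = 2.407 (from t-table)

Standard error: SE = s/√n = 15/√49 = 2.142857

Margin of error: E = t* × SE = 2.407 × 2.142857 = 5.1579

T-interval: x̄ ± E = 53 ± 5.1579 = (47.8421, 58.1579)

Rounded to 2 decimal places:

(47.84, 58.16)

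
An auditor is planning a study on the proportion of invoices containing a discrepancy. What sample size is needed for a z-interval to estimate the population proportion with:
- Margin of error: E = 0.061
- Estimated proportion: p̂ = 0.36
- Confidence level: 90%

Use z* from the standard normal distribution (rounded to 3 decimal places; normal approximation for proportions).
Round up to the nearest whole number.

Using z* for proportion z-interval (normal approximation).

For 90% confidence, z* = 1.645 (from standard normal table)

Sample size formula for proportion z-interval: n = z*²p̂(1-p̂)/E²

n = 1.645² × 0.36 × 0.64 / 0.061²
  = 2.706025 × 0.2304 / 0.003721
  = 167.5539

Round up to the nearest whole number: n = 168

168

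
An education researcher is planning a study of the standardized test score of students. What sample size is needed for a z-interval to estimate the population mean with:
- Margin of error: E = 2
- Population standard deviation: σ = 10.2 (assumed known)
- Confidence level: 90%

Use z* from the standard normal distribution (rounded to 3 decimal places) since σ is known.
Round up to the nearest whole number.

Using z* since population σ is known (z-interval formula).

For 90% confidence, z* = 1.645 (from standard normal table)

Sample size formula for z-interval: n = (z*σ/E)²

n = (1.645 × 10.2 / 2)²
  = (8.389500)²
  = 70.3837

Round up to the nearest whole number: n = 71

71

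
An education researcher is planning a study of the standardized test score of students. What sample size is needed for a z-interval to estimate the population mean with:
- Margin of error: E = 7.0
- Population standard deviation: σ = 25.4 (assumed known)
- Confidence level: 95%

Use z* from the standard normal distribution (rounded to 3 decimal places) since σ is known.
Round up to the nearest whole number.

Using z* since population σ is known (z-interval formula).

For 95% confidence, z* = 1.96 (from standard normal table)

Sample size formula for z-interval: n = (z*σ/E)²

n = (1.96 × 25.4 / 7.0)²
  = (7.112000)²
  = 50.5805

Round up to the nearest whole number: n = 51

51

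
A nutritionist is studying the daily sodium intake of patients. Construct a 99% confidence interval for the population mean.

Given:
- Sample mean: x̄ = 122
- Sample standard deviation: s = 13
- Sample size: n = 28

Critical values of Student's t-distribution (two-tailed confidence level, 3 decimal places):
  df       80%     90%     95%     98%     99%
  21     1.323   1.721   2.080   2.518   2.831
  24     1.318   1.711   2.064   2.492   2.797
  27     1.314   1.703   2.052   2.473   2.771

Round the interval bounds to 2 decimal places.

The population standard deviation σ is unknown (only the sample standard deviation s is given), so use a t-interval with df = n - 1 = 28 - 1 = 27.

For 99% confidence with df = 27, t* = 2.771 (from t-table)

Standard error: SE = s/√n = 13/√28 = 2.456769

Margin of error: E = t* × SE = 2.771 × 2.456769 = 6.8077

T-interval: x̄ ± E = 122 ± 6.8077 = (115.1923, 128.8077)

Rounded to 2 decimal places:

(115.19, 128.81)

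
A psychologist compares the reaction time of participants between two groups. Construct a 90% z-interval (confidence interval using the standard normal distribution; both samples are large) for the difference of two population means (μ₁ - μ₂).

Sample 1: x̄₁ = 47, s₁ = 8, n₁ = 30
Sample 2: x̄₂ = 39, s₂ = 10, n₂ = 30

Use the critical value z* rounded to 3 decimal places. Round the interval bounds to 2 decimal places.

Both samples are large (n₁ = 30 ≥ 30, n₂ = 30 ≥ 30), so a z-interval for the difference of means applies.

Point estimate: x̄₁ - x̄₂ = 47 - 39 = 8

Standard error: SE = √(s₁²/n₁ + s₂²/n₂)
= √(8²/30 + 10²/30)
= √(2.133333 + 3.333333)
= 2.338090

For 90% confidence, z* = 1.645 (from standard normal table)
Margin of error: E = z* × SE = 1.645 × 2.338090 = 3.8462

Z-interval: (x̄₁ - x̄₂) ± E = 8 ± 3.8462 = (4.1538, 11.8462)

Rounded to 2 decimal places:

(4.15, 11.85)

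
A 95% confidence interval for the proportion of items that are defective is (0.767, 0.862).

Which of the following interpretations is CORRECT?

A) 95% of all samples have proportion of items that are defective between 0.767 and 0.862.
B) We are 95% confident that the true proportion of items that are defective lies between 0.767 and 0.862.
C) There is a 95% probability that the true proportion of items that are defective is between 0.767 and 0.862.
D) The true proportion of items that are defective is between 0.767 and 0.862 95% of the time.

A confidence interval represents our confidence in the procedure, not a probability statement about the parameter.

Key concept: If we repeated this sampling process many times and computed a 95% CI each time, about 95% of those intervals would contain the true population parameter.

For this specific interval (0.767, 0.862):
- Midpoint (point estimate): 0.8145
- Margin of error: 0.0475

The correct interpretation is the one stating confidence that the true parameter lies in the interval — option B.

B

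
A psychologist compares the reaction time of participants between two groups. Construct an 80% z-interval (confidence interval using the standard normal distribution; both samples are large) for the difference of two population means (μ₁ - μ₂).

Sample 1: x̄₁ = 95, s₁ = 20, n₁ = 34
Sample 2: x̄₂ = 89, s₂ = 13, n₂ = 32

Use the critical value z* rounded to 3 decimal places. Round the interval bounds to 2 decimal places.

Both samples are large (n₁ = 34 ≥ 30, n₂ = 32 ≥ 30), so a z-interval for the difference of means applies.

Point estimate: x̄₁ - x̄₂ = 95 - 89 = 6

Standard error: SE = √(s₁²/n₁ + s₂²/n₂)
= √(20²/34 + 13²/32)
= √(11.764706 + 5.281250)
= 4.128675

For 80% confidence, z* = 1.282 (from standard normal table)
Margin of error: E = z* × SE = 1.282 × 4.128675 = 5.2930

Z-interval: (x̄₁ - x̄₂) ± E = 6 ± 5.2930 = (0.7070, 11.2930)

Rounded to 2 decimal places:

(0.71, 11.29)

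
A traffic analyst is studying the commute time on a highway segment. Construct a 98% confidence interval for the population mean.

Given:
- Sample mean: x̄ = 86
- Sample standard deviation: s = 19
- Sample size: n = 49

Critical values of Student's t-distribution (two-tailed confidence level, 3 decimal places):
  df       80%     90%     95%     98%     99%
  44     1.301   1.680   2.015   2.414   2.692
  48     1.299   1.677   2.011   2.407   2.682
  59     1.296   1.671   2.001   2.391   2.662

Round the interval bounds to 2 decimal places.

The population standard deviation σ is unknown (only the sample standard deviation s is given), so use a t-interval with df = n - 1 = 49 - 1 = 48.

For 98% confidence with df = 48, t* = 2.407 (from t-table)

Standard error: SE = s/√n = 19/√49 = 2.714286

Margin of error: E = t* × SE = 2.407 × 2.714286 = 6.5333

T-interval: x̄ ± E = 86 ± 6.5333 = (79.4667, 92.5333)

Rounded to 2 decimal places:

(79.47, 92.53)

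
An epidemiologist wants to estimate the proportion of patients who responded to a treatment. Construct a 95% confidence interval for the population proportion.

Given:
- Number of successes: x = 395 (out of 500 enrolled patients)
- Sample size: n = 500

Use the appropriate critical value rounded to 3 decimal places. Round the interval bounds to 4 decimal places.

Sample proportion: p̂ = 395/500 = 0.790000

Check conditions for normal approximation:
  np̂ = 395 ≥ 10 ✓
  n(1-p̂) = 105 ≥ 10 ✓

The sample is large enough, so use a z-interval (normal approximation) for the proportion.

For 95% confidence, z* = 1.96 (from standard normal table)

Standard error: SE = √(p̂(1-p̂)/n) = √(0.790000×0.210000/500) = 0.01821538

Margin of error: E = z* × SE = 1.96 × 0.01821538 = 0.035702

Z-interval: p̂ ± E = 0.790000 ± 0.035702 = (0.754298, 0.825702)

Rounded to 4 decimal places:

(0.7543, 0.8257)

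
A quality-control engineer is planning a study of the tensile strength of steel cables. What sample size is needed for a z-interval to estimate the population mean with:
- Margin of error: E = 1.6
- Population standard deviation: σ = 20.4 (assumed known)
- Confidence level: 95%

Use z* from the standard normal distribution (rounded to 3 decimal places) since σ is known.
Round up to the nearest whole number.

Using z* since population σ is known (z-interval formula).

For 95% confidence, z* = 1.96 (from standard normal table)

Sample size formula for z-interval: n = (z*σ/E)²

n = (1.96 × 20.4 / 1.6)²
  = (24.990000)²
  = 624.5001

Round up to the nearest whole number: n = 625

625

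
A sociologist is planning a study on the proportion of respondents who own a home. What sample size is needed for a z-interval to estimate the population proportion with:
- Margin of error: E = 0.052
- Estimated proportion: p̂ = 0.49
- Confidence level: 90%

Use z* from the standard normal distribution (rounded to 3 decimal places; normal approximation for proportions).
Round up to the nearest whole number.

Using z* for proportion z-interval (normal approximation).

For 90% confidence, z* = 1.645 (from standard normal table)

Sample size formula for proportion z-interval: n = z*²p̂(1-p̂)/E²

n = 1.645² × 0.49 × 0.51 / 0.052²
  = 2.706025 × 0.2499 / 0.002704
  = 250.0871

Round up to the nearest whole number: n = 251

251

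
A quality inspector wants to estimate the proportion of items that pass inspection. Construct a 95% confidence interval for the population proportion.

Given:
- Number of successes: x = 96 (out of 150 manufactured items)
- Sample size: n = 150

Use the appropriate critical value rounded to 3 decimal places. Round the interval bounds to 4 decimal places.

Sample proportion: p̂ = 96/150 = 0.640000

Check conditions for normal approximation:
  np̂ = 96 ≥ 10 ✓
  n(1-p̂) = 54 ≥ 10 ✓

The sample is large enough, so use a z-interval (normal approximation) for the proportion.

For 95% confidence, z* = 1.96 (from standard normal table)

Standard error: SE = √(p̂(1-p̂)/n) = √(0.640000×0.360000/150) = 0.03919184

Margin of error: E = z* × SE = 1.96 × 0.03919184 = 0.076816

Z-interval: p̂ ± E = 0.640000 ± 0.076816 = (0.563184, 0.716816)

Rounded to 4 decimal places:

(0.5632, 0.7168)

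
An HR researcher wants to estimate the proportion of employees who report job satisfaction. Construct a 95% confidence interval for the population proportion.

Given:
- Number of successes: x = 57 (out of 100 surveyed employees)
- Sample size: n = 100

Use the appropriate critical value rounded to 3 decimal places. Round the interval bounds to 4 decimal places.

Sample proportion: p̂ = 57/100 = 0.570000

Check conditions for normal approximation:
  np̂ = 57 ≥ 10 ✓
  n(1-p̂) = 43 ≥ 10 ✓

The sample is large enough, so use a z-interval (normal approximation) for the proportion.

For 95% confidence, z* = 1.96 (from standard normal table)

Standard error: SE = √(p̂(1-p̂)/n) = √(0.570000×0.430000/100) = 0.04950758

Margin of error: E = z* × SE = 1.96 × 0.04950758 = 0.097035

Z-interval: p̂ ± E = 0.570000 ± 0.097035 = (0.472965, 0.667035)

Rounded to 4 decimal places:

(0.4730, 0.6670)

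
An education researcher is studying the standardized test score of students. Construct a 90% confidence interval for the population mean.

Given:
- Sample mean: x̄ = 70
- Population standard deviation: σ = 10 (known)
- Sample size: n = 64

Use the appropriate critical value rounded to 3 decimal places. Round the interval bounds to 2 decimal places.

The population standard deviation σ is known, so use a z-interval (standard normal critical value).

For 90% confidence, z* = 1.645 (from standard normal table)

Standard error: SE = σ/√n = 10/√64 = 1.250000

Margin of error: E = z* × SE = 1.645 × 1.250000 = 2.0562

Z-interval: x̄ ± E = 70 ± 2.0562 = (67.9437, 72.0563)

Rounded to 2 decimal places:

(67.94, 72.06)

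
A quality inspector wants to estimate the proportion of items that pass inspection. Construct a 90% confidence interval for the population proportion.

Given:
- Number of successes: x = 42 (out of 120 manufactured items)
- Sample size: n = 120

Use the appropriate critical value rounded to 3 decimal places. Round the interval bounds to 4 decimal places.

Sample proportion: p̂ = 42/120 = 0.350000

Check conditions for normal approximation:
  np̂ = 42 ≥ 10 ✓
  n(1-p̂) = 78 ≥ 10 ✓

The sample is large enough, so use a z-interval (normal approximation) for the proportion.

For 90% confidence, z* = 1.645 (from standard normal table)

Standard error: SE = √(p̂(1-p̂)/n) = √(0.350000×0.650000/120) = 0.04354117

Margin of error: E = z* × SE = 1.645 × 0.04354117 = 0.071625

Z-interval: p̂ ± E = 0.350000 ± 0.071625 = (0.278375, 0.421625)

Rounded to 4 decimal places:

(0.2784, 0.4216)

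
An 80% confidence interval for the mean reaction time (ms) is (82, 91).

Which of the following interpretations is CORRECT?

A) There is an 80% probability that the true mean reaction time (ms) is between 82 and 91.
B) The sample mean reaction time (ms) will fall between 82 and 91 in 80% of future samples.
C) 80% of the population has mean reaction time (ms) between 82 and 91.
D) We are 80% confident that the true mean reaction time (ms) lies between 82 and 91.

A confidence interval represents our confidence in the procedure, not a probability statement about the parameter.

Key concept: If we repeated this sampling process many times and computed an 80% CI each time, about 80% of those intervals would contain the true population parameter.

For this specific interval (82, 91):
- Midpoint (point estimate): 86.5
- Margin of error: 4.5

The correct interpretation is the one stating confidence that the true parameter lies in the interval — option D.

D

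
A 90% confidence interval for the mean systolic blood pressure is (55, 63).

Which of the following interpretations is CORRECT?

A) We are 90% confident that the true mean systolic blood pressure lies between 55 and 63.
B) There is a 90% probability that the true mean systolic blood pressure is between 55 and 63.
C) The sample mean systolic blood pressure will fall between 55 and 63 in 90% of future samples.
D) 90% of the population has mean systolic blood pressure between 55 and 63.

A confidence interval represents our confidence in the procedure, not a probability statement about the parameter.

Key concept: If we repeated this sampling process many times and computed a 90% CI each time, about 90% of those intervals would contain the true population parameter.

For this specific interval (55, 63):
- Midpoint (point estimate): 59
- Margin of error: 4

The correct interpretation is the one stating confidence that the true parameter lies in the interval — option A.

A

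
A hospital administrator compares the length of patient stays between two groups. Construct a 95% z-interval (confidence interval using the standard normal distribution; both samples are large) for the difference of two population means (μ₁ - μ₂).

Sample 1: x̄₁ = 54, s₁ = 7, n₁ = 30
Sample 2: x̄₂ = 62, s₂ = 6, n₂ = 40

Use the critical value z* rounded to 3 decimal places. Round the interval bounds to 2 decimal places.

Both samples are large (n₁ = 30 ≥ 30, n₂ = 40 ≥ 30), so a z-interval for the difference of means applies.

Point estimate: x̄₁ - x̄₂ = 54 - 62 = -8

Standard error: SE = √(s₁²/n₁ + s₂²/n₂)
= √(7²/30 + 6²/40)
= √(1.633333 + 0.900000)
= 1.591645

For 95% confidence, z* = 1.96 (from standard normal table)
Margin of error: E = z* × SE = 1.96 × 1.591645 = 3.1196

Z-interval: (x̄₁ - x̄₂) ± E = -8 ± 3.1196 = (-11.1196, -4.8804)

Rounded to 2 decimal places:

(-11.12, -4.88)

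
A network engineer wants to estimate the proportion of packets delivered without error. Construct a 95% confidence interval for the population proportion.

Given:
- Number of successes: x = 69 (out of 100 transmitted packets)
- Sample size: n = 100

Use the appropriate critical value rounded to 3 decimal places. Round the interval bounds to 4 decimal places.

Sample proportion: p̂ = 69/100 = 0.690000

Check conditions for normal approximation:
  np̂ = 69 ≥ 10 ✓
  n(1-p̂) = 31 ≥ 10 ✓

The sample is large enough, so use a z-interval (normal approximation) for the proportion.

For 95% confidence, z* = 1.96 (from standard normal table)

Standard error: SE = √(p̂(1-p̂)/n) = √(0.690000×0.310000/100) = 0.04624932

Margin of error: E = z* × SE = 1.96 × 0.04624932 = 0.090649

Z-interval: p̂ ± E = 0.690000 ± 0.090649 = (0.599351, 0.780649)

Rounded to 4 decimal places:

(0.5994, 0.7806)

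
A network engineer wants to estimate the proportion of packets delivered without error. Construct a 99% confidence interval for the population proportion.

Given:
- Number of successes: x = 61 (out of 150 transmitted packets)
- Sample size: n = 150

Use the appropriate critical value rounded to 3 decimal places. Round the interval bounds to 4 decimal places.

Sample proportion: p̂ = 61/150 = 0.406667

Check conditions for normal approximation:
  np̂ = 61 ≥ 10 ✓
  n(1-p̂) = 89 ≥ 10 ✓

The sample is large enough, so use a z-interval (normal approximation) for the proportion.

For 99% confidence, z* = 2.576 (from standard normal table)

Standard error: SE = √(p̂(1-p̂)/n) = √(0.406667×0.593333/150) = 0.04010726

Margin of error: E = z* × SE = 2.576 × 0.04010726 = 0.103316

Z-interval: p̂ ± E = 0.406667 ± 0.103316 = (0.303350, 0.509983)

Rounded to 4 decimal places:

(0.3034, 0.5100)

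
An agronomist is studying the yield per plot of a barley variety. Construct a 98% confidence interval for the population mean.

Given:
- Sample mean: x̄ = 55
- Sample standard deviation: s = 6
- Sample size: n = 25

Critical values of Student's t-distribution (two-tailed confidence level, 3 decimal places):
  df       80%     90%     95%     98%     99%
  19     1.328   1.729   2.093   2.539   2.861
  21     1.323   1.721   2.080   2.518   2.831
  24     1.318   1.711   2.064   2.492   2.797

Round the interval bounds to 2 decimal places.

The population standard deviation σ is unknown (only the sample standard deviation s is given), so use a t-interval with df = n - 1 = 25 - 1 = 24.

For 98% confidence with df = 24, t* = 2.492 (from t-table)

Standard error: SE = s/√n = 6/√25 = 1.200000

Margin of error: E = t* × SE = 2.492 × 1.200000 = 2.9904

T-interval: x̄ ± E = 55 ± 2.9904 = (52.0096, 57.9904)

Rounded to 2 decimal places:

(52.01, 57.99)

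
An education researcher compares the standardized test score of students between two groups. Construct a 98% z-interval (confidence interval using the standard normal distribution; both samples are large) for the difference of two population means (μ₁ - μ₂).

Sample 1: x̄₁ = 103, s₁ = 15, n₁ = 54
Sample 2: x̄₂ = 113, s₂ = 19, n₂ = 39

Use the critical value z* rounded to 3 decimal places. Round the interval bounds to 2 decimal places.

Both samples are large (n₁ = 54 ≥ 30, n₂ = 39 ≥ 30), so a z-interval for the difference of means applies.

Point estimate: x̄₁ - x̄₂ = 103 - 113 = -10

Standard error: SE = √(s₁²/n₁ + s₂²/n₂)
= √(15²/54 + 19²/39)
= √(4.166667 + 9.256410)
= 3.663752

For 98% confidence, z* = 2.326 (from standard normal table)
Margin of error: E = z* × SE = 2.326 × 3.663752 = 8.5219

Z-interval: (x̄₁ - x̄₂) ± E = -10 ± 8.5219 = (-18.5219, -1.4781)

Rounded to 2 decimal places:

(-18.52, -1.48)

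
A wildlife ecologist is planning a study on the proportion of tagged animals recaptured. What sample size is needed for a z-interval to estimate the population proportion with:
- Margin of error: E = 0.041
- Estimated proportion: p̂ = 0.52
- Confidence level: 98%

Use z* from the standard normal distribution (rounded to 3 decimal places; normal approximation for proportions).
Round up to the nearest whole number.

Using z* for proportion z-interval (normal approximation).

For 98% confidence, z* = 2.326 (from standard normal table)

Sample size formula for proportion z-interval: n = z*²p̂(1-p̂)/E²

n = 2.326² × 0.52 × 0.48 / 0.041²
  = 5.410276 × 0.2496 / 0.001681
  = 803.3343

Round up to the nearest whole number: n = 804

804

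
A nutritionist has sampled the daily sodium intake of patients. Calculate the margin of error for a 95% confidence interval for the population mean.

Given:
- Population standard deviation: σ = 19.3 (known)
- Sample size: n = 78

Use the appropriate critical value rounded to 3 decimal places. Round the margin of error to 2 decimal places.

The population standard deviation σ is known, so use the z-interval margin of error formula.

For 95% confidence, z* = 1.96 (from standard normal table)

Margin of error formula for z-interval: E = z* × σ/√n

E = 1.96 × 19.3/√78
  = 1.96 × 2.185295
  = 4.2832

Rounded to 2 decimal places:

4.28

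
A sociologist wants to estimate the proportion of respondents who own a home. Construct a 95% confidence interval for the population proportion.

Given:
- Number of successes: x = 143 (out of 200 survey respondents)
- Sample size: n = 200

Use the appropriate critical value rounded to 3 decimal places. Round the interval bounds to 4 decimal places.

Sample proportion: p̂ = 143/200 = 0.715000

Check conditions for normal approximation:
  np̂ = 143 ≥ 10 ✓
  n(1-p̂) = 57 ≥ 10 ✓

The sample is large enough, so use a z-interval (normal approximation) for the proportion.

For 95% confidence, z* = 1.96 (from standard normal table)

Standard error: SE = √(p̂(1-p̂)/n) = √(0.715000×0.285000/200) = 0.03191982

Margin of error: E = z* × SE = 1.96 × 0.03191982 = 0.062563

Z-interval: p̂ ± E = 0.715000 ± 0.062563 = (0.652437, 0.777563)

Rounded to 4 decimal places:

(0.6524, 0.7776)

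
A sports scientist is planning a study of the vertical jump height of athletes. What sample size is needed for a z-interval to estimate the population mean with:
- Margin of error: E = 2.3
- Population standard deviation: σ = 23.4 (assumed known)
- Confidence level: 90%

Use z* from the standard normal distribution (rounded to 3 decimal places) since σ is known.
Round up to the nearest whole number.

Using z* since population σ is known (z-interval formula).

For 90% confidence, z* = 1.645 (from standard normal table)

Sample size formula for z-interval: n = (z*σ/E)²

n = (1.645 × 23.4 / 2.3)²
  = (16.736087)²
  = 280.0966

Round up to the nearest whole number: n = 281

281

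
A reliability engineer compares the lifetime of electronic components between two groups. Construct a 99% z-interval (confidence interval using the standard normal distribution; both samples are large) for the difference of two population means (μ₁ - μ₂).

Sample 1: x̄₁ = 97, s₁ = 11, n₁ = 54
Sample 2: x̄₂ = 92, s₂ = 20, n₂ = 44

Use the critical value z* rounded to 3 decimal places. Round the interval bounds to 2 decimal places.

Both samples are large (n₁ = 54 ≥ 30, n₂ = 44 ≥ 30), so a z-interval for the difference of means applies.

Point estimate: x̄₁ - x̄₂ = 97 - 92 = 5

Standard error: SE = √(s₁²/n₁ + s₂²/n₂)
= √(11²/54 + 20²/44)
= √(2.240741 + 9.090909)
= 3.366252

For 99% confidence, z* = 2.576 (from standard normal table)
Margin of error: E = z* × SE = 2.576 × 3.366252 = 8.6715

Z-interval: (x̄₁ - x̄₂) ± E = 5 ± 8.6715 = (-3.6715, 13.6715)

Rounded to 2 decimal places:

(-3.67, 13.67)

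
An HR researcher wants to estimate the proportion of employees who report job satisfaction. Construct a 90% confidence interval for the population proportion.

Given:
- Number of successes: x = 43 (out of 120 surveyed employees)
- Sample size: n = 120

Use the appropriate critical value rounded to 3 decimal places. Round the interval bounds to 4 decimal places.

Sample proportion: p̂ = 43/120 = 0.358333

Check conditions for normal approximation:
  np̂ = 43 ≥ 10 ✓
  n(1-p̂) = 77 ≥ 10 ✓

The sample is large enough, so use a z-interval (normal approximation) for the proportion.

For 90% confidence, z* = 1.645 (from standard normal table)

Standard error: SE = √(p̂(1-p̂)/n) = √(0.358333×0.641667/120) = 0.04377314

Margin of error: E = z* × SE = 1.645 × 0.04377314 = 0.072007

Z-interval: p̂ ± E = 0.358333 ± 0.072007 = (0.286327, 0.430340)

Rounded to 4 decimal places:

(0.2863, 0.4303)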